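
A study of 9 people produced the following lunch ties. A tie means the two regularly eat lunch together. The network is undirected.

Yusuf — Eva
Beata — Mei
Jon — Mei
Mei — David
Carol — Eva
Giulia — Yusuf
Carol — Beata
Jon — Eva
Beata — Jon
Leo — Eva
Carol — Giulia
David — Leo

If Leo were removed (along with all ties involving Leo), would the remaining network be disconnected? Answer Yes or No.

No

Even without Leo, every remaining node can still reach every other (the residual graph is connected), so Leo is not a cut vertex.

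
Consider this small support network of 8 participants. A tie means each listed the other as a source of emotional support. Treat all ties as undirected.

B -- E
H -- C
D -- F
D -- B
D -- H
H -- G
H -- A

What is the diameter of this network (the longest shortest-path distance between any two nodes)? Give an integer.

Eccentricity of each node (its greatest distance to any other): A:4, B:3, C:4, D:2, E:4, F:3, G:4, H:3.
The maximum eccentricity is 4, realized for instance by the pair G–E via G – H – D – B – E. So the diameter is 4.

4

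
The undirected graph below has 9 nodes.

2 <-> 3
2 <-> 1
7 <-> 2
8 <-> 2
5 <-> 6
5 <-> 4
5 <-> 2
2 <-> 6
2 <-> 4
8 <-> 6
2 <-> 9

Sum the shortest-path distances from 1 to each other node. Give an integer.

15

Distances from 1: 2:1, 3:2, 4:2, 5:2, 6:2, 7:2, 8:2, 9:2.
Sum = 1 + 2 + 2 + 2 + 2 + 2 + 2 + 2 = 15.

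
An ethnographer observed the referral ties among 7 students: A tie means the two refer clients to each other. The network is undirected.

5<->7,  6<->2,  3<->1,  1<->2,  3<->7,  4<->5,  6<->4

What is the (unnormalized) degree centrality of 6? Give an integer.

6 is directly tied to 2 and 4. That is 2 neighbors, so the degree of 6 is 2.

2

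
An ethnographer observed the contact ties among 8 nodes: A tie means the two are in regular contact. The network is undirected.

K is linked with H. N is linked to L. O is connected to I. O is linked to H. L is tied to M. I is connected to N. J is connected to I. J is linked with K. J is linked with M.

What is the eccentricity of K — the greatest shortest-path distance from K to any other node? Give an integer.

Distances from K: H:1, I:2, J:1, L:3, M:2, N:3, O:2.
The largest is 3 (to N and L), so the eccentricity of K is 3.

3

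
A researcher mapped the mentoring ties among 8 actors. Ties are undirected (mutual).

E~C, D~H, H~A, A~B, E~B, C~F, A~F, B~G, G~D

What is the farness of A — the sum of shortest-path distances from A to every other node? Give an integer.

Distances from A: B:1, C:2, D:2, E:2, F:1, G:2, H:1.
Sum = 1 + 2 + 2 + 2 + 1 + 2 + 1 = 11.

11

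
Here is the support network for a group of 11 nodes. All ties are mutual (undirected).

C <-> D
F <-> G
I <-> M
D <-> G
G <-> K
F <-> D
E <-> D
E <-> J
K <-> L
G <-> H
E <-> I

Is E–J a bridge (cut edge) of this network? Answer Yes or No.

Without the E–J edge there is no alternate route between E and J, so the network disconnects. It is a bridge.

Yes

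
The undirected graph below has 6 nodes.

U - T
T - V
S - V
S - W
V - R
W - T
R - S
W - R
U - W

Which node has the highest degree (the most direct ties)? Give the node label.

Degrees — R:3, S:3, T:3, U:2, V:3, W:4.
The maximum is 4, attained only by W.

W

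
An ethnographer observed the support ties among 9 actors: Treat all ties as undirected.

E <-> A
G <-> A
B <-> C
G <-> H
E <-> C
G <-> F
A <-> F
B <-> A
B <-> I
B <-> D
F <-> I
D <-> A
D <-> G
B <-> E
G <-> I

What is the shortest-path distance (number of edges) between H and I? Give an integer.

2

One shortest route is H – G – I, which uses 2 edges, and H and I are not directly tied, so nothing shorter exists. So d(H,I) = 2.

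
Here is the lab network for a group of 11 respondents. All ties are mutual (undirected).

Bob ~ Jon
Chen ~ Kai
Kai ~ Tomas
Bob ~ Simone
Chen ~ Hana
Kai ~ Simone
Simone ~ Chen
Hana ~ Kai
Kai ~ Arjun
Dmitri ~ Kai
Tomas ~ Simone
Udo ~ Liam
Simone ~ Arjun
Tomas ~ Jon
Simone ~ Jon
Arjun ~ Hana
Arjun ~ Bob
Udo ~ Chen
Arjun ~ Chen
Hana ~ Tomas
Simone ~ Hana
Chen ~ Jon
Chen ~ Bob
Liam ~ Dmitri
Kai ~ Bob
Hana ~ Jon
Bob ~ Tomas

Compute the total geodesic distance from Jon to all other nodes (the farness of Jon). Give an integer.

17

Distances from Jon: Arjun:2, Bob:1, Chen:1, Dmitri:3, Hana:1, Kai:2, Liam:3, Simone:1, Tomas:1, Udo:2.
Sum = 2 + 1 + 1 + 3 + 1 + 2 + 3 + 1 + 1 + 2 = 17.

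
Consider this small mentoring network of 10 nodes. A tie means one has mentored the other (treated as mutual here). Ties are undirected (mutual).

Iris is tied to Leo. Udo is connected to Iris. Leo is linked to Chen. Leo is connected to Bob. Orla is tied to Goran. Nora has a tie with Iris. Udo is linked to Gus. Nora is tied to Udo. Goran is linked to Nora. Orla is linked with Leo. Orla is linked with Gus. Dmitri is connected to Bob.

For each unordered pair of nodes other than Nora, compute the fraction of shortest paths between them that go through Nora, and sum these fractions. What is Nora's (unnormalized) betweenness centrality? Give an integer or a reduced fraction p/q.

2

Pairs whose geodesics pass through Nora — Udo–Goran: 1; Goran–Iris: 1.
All other pairs contribute 0.
Summing the contributions gives betweenness(Nora) = 2.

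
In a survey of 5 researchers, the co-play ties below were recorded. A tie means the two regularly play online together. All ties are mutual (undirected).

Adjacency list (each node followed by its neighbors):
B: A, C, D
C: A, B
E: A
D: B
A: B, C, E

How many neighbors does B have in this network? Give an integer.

B is directly tied to A, C, and D. That is 3 neighbors, so the degree of B is 3.

3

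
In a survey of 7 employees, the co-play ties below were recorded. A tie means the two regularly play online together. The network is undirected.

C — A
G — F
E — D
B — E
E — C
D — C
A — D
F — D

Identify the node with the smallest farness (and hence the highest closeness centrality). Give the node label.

Farness (sum of distances to all others) for each node — A:12, B:15, C:10, D:8, E:10, F:11, G:16.
The smallest farness is 8, for D, so D has the highest closeness.

D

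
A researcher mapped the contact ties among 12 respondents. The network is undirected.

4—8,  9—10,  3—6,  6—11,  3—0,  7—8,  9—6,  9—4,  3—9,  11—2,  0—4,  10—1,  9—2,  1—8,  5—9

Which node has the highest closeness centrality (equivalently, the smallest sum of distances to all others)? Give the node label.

9

Farness (sum of distances to all others) for each node — 0:26, 1:27, 2:25, 3:23, 4:20, 5:27, 6:23, 7:35, 8:25, 9:17, 10:23, 11:31.
The smallest farness is 17, for 9, so 9 has the highest closeness.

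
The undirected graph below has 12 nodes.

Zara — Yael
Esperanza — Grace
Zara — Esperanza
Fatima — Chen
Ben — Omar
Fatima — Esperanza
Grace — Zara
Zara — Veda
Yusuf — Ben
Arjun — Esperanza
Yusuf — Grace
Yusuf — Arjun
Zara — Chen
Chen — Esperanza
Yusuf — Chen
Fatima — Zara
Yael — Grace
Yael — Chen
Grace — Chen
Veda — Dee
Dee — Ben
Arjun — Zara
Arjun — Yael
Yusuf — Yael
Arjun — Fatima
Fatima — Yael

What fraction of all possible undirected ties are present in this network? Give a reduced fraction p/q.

There are 26 edges and 12 nodes, so the maximum possible is C(12,2) = 66.
Density = 26/66 = 13/33.

13/33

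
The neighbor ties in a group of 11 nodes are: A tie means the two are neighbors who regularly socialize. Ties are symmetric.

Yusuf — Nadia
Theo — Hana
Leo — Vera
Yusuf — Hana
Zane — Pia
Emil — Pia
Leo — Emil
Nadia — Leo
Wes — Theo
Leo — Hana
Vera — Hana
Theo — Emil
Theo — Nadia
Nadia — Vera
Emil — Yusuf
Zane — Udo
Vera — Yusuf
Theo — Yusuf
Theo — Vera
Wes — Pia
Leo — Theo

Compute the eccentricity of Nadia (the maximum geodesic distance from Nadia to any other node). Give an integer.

5

Distances from Nadia: Emil:2, Hana:2, Leo:1, Pia:3, Theo:1, Udo:5, Vera:1, Wes:2, Yusuf:1, Zane:4.
The largest is 5 (to Udo), so the eccentricity of Nadia is 5.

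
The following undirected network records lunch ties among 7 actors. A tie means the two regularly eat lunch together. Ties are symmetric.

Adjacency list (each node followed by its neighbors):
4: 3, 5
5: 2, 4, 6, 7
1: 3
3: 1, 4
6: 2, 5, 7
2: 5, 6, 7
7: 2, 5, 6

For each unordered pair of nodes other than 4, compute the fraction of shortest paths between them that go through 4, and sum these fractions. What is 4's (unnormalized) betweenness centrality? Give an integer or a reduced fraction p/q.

Pairs whose geodesics pass through 4 — 2–3: 1; 2–1: 1; 5–3: 1; 5–1: 1; 7–3: 1; 7–1: 1; 6–3: 1; 6–1: 1.
All other pairs contribute 0.
Summing the contributions gives betweenness(4) = 8.

8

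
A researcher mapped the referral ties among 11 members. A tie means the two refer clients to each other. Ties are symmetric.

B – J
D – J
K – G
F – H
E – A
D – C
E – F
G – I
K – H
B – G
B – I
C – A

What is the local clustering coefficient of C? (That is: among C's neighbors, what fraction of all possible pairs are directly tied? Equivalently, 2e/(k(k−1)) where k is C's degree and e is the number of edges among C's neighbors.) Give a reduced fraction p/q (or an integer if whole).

0

C's neighbors: A and D (k = 2).
Possible neighbor pairs: C(2,2) = 1. Edges among them: none → e = 0.
Clustering(C) = 0/1.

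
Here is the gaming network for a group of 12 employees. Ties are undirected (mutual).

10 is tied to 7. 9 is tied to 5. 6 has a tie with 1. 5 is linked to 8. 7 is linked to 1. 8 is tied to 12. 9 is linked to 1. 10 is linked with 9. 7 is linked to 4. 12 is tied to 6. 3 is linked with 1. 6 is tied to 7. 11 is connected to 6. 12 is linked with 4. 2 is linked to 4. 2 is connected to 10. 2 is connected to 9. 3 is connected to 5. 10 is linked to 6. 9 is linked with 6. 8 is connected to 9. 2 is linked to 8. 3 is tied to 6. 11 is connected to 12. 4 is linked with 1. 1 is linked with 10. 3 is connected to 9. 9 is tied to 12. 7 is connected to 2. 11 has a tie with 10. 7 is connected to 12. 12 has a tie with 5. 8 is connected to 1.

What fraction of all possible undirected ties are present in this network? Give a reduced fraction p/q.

1/2

There are 33 edges and 12 nodes, so the maximum possible is C(12,2) = 66.
Density = 33/66 = 1/2.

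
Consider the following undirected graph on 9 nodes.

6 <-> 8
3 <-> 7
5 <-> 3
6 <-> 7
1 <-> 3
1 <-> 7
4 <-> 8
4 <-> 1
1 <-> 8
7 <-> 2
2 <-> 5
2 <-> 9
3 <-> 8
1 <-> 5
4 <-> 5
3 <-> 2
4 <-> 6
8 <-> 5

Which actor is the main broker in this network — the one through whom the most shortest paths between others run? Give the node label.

2

Unnormalized betweenness of each node: 1:3/2, 2:22/3, 3:7/3, 4:5/6, 5:4, 6:5/6, 7:7/2, 8:5/3, 9:0.
2 has the largest value, 22/3, making it the main broker — the node through which the most shortest paths run.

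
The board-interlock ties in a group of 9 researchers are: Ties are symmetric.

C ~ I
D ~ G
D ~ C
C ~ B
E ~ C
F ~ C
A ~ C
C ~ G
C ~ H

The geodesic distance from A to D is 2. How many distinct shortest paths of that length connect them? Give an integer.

1

The shortest distance is 2, and the only length-2 path is A–C–D. So there is exactly 1 shortest path.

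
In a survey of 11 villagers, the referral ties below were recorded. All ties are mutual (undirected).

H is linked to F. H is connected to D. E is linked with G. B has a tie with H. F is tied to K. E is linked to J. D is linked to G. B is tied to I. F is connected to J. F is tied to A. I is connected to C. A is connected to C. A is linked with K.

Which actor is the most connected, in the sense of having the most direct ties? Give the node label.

Degrees — A:3, B:2, C:2, D:2, E:2, F:4, G:2, H:3, I:2, J:2, K:2.
The maximum is 4, attained only by F.

F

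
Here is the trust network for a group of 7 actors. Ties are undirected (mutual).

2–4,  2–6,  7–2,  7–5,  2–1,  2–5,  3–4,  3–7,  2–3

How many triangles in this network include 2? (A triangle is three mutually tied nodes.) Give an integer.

2's neighbors: 1, 3, 4, 5, 6, and 7.
Neighbor pairs that are themselves tied: 2–3–4; 2–3–7; 2–5–7. Each forms one triangle with 2, for 3 in total.

3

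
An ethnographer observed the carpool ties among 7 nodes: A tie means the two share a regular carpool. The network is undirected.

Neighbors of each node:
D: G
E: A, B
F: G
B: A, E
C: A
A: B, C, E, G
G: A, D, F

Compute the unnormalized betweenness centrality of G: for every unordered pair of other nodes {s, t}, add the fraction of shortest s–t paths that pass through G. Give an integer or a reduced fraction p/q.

Pairs whose geodesics pass through G — B–F: 1; B–D: 1; F–A: 1; F–C: 1; F–D: 1; F–E: 1; A–D: 1; C–D: 1; D–E: 1.
All other pairs contribute 0.
Summing the contributions gives betweenness(G) = 9.

9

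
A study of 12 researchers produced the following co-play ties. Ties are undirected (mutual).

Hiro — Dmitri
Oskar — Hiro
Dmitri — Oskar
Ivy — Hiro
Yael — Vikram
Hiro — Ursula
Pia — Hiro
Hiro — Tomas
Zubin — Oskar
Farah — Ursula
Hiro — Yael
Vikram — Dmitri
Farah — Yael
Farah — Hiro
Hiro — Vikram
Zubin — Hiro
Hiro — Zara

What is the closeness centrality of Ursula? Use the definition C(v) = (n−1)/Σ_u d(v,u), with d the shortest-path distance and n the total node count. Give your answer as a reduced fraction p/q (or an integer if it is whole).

11/20

Distances from Ursula: Dmitri:2, Farah:1, Hiro:1, Ivy:2, Oskar:2, Pia:2, Tomas:2, Vikram:2, Yael:2, Zara:2, Zubin:2. Sum = 20.
n = 12, so closeness = 11/20.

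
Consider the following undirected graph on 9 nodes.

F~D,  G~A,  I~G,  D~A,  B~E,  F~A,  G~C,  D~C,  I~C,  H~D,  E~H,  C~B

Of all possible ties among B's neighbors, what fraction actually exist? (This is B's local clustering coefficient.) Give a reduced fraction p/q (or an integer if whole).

0

B's neighbors: C and E (k = 2).
Possible neighbor pairs: C(2,2) = 1. Edges among them: none → e = 0.
Clustering(B) = 0/1.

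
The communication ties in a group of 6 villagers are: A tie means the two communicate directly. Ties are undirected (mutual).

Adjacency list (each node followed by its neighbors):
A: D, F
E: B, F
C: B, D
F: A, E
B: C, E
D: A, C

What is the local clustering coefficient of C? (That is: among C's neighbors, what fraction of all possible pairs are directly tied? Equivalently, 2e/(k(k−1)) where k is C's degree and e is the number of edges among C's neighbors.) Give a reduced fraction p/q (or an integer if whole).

C's neighbors: B and D (k = 2).
Possible neighbor pairs: C(2,2) = 1. Edges among them: none → e = 0.
Clustering(C) = 0/1.

0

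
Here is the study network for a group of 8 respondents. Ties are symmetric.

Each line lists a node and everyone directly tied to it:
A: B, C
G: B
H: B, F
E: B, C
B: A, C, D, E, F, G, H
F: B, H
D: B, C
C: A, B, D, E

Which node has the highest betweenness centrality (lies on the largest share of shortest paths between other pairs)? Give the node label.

Unnormalized betweenness of each node: A:0, B:31/2, C:3/2, D:0, E:0, F:0, G:0, H:0.
B has the largest value, 31/2, making it the main broker — the node through which the most shortest paths run.

B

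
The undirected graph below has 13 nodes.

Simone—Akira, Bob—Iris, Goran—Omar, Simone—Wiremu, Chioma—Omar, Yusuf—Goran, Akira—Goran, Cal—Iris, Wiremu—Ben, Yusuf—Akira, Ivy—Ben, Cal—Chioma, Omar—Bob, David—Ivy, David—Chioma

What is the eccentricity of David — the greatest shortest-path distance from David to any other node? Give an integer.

Distances from David: Akira:4, Ben:2, Bob:3, Cal:2, Chioma:1, Goran:3, Iris:3, Ivy:1, Omar:2, Simone:4, Wiremu:3, Yusuf:4.
The largest is 4 (to Simone, Yusuf, and Akira), so the eccentricity of David is 4.

4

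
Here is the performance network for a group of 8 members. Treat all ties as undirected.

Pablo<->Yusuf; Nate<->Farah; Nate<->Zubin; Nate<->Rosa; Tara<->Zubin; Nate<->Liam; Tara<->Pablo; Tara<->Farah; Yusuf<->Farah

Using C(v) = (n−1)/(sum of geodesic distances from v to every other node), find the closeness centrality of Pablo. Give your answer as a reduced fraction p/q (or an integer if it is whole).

7/17

Distances from Pablo: Farah:2, Liam:4, Nate:3, Rosa:4, Tara:1, Yusuf:1, Zubin:2. Sum = 17.
n = 8, so closeness = 7/17.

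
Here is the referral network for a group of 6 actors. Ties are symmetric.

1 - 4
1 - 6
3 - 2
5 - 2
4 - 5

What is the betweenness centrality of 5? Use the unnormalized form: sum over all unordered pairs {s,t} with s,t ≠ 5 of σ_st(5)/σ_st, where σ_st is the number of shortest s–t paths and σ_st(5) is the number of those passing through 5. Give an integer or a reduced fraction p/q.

6

Pairs whose geodesics pass through 5 — 2–1: 1; 2–4: 1; 2–6: 1; 3–1: 1; 3–4: 1; 3–6: 1.
All other pairs contribute 0.
Summing the contributions gives betweenness(5) = 6.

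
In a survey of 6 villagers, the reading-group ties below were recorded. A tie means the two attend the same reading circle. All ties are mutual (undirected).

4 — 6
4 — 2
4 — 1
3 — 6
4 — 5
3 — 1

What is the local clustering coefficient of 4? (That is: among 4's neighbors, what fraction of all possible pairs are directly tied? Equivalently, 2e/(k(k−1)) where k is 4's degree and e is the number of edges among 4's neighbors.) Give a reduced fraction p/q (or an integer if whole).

0

4's neighbors: 1, 2, 5, and 6 (k = 4).
Possible neighbor pairs: C(4,2) = 6. Edges among them: none → e = 0.
Clustering(4) = 0/6 = 0.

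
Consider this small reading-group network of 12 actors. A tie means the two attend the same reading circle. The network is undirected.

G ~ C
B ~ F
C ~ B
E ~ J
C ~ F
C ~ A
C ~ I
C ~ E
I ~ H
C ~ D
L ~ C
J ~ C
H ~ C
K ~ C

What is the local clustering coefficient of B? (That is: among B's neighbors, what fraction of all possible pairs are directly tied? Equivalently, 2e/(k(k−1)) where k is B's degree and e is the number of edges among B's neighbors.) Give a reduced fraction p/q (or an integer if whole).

1

B's neighbors: C and F (k = 2).
Possible neighbor pairs: C(2,2) = 1. Edges among them: C–F → e = 1.
Clustering(B) = 1/1.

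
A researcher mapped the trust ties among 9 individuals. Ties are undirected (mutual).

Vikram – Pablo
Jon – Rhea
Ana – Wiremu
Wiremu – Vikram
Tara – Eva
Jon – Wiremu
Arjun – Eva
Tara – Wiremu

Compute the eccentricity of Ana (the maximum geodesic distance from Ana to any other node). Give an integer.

4

Distances from Ana: Arjun:4, Eva:3, Jon:2, Pablo:3, Rhea:3, Tara:2, Vikram:2, Wiremu:1.
The largest is 4 (to Arjun), so the eccentricity of Ana is 4.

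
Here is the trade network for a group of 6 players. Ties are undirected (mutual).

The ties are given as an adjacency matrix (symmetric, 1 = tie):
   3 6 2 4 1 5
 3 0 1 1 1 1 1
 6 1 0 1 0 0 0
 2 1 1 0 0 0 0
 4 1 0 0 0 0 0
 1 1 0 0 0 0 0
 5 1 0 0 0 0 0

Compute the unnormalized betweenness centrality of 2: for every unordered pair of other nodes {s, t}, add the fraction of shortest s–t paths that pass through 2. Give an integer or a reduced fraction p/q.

No shortest path between any pair of other nodes passes through 2.
Summing the contributions gives betweenness(2) = 0.

0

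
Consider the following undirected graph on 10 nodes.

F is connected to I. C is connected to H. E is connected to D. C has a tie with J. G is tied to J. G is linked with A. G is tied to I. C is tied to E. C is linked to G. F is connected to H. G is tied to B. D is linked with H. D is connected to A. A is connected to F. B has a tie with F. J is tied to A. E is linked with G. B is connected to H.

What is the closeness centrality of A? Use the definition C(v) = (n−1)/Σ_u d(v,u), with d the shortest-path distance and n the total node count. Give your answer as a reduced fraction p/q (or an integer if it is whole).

9/14

Distances from A: B:2, C:2, D:1, E:2, F:1, G:1, H:2, I:2, J:1. Sum = 14.
n = 10, so closeness = 9/14.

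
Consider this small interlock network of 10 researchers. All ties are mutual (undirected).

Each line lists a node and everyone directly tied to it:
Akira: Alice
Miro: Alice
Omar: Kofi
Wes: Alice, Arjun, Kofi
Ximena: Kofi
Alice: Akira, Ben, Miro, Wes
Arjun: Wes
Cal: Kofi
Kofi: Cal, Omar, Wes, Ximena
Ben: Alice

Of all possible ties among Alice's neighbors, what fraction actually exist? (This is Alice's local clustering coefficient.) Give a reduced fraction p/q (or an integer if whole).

Alice's neighbors: Akira, Ben, Miro, and Wes (k = 4).
Possible neighbor pairs: C(4,2) = 6. Edges among them: none → e = 0.
Clustering(Alice) = 0/6 = 0.

0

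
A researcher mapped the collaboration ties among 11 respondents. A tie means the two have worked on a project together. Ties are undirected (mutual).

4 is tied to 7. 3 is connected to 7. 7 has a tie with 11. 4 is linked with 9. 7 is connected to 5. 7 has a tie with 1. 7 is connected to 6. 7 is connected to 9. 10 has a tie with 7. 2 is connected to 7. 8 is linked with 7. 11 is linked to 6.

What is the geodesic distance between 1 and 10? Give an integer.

2

One shortest route is 1 – 7 – 10, which uses 2 edges, and 1 and 10 are not directly tied, so nothing shorter exists. So d(1,10) = 2.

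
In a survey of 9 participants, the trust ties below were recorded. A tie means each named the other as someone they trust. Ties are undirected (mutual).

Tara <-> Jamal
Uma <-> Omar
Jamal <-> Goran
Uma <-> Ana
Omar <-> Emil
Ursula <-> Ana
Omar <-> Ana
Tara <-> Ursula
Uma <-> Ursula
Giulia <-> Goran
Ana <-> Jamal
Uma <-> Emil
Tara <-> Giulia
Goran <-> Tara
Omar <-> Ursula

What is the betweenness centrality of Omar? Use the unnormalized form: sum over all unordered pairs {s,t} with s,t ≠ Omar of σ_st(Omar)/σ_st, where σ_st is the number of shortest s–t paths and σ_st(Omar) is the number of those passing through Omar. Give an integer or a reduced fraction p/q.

Pairs whose geodesics pass through Omar — Ana–Emil: 1/2; Emil–Ursula: 1/2; Emil–Goran: 2/4; Emil–Giulia: 1/2; Emil–Tara: 1/2; Emil–Jamal: 1/2.
All other pairs contribute 0.
Summing the contributions gives betweenness(Omar) = 3.

3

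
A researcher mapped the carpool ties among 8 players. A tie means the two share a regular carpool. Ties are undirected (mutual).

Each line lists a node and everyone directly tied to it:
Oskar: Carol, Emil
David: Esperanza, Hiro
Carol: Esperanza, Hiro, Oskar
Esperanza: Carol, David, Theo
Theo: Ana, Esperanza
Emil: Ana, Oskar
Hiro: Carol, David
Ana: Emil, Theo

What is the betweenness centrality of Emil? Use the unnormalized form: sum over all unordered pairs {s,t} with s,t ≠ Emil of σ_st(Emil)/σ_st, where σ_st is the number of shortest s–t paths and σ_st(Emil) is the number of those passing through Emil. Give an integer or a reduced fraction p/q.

7/3

Pairs whose geodesics pass through Emil — Theo–Oskar: 1/2; Ana–Oskar: 1; Ana–Carol: 1/2; Ana–Hiro: 1/3.
All other pairs contribute 0.
Summing the contributions gives betweenness(Emil) = 7/3.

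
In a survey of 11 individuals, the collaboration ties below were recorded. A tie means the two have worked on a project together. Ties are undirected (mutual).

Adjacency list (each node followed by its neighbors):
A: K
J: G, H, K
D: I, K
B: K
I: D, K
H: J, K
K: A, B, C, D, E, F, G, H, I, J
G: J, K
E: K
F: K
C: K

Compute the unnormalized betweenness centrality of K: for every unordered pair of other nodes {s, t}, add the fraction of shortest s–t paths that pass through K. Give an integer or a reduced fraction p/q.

Pairs whose geodesics pass through K — D–B: 1; D–H: 1; D–C: 1; D–F: 1; D–G: 1; D–J: 1; D–A: 1; D–E: 1; B–H: 1; B–C: 1; B–F: 1; B–G: 1; B–J: 1; B–A: 1 … (+28 more pairs).
All other pairs contribute 0.
Summing the contributions gives betweenness(K) = 83/2.

83/2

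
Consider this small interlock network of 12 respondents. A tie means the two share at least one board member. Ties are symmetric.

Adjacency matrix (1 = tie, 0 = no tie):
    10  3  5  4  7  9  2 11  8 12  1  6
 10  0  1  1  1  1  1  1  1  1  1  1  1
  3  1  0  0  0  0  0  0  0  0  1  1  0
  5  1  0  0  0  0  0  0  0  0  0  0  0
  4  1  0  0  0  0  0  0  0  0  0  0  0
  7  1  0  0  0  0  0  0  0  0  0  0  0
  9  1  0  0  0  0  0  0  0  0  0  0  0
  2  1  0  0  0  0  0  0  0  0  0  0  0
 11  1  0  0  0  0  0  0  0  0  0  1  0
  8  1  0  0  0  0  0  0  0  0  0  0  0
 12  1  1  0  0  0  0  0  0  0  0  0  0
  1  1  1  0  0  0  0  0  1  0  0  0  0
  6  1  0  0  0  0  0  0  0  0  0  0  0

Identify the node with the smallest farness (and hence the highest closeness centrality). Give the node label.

10

Farness (sum of distances to all others) for each node — 1:19, 2:21, 3:19, 4:21, 5:21, 6:21, 7:21, 8:21, 9:21, 10:11, 11:20, 12:20.
The smallest farness is 11, for 10, so 10 has the highest closeness.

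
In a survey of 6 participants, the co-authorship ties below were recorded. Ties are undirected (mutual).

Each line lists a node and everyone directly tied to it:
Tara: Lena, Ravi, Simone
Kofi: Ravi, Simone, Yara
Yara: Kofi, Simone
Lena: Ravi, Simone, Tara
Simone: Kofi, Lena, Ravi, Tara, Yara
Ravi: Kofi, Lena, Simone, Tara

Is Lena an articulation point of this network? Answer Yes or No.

No

Even without Lena, every remaining node can still reach every other (the residual graph is connected), so Lena is not a cut vertex.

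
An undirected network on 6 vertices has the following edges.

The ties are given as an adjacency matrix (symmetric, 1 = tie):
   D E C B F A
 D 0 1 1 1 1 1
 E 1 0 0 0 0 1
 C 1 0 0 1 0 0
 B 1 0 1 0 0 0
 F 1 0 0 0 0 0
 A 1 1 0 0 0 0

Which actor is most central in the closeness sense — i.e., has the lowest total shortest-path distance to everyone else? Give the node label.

Farness (sum of distances to all others) for each node — A:8, B:8, C:8, D:5, E:8, F:9.
The smallest farness is 5, for D, so D has the highest closeness.

D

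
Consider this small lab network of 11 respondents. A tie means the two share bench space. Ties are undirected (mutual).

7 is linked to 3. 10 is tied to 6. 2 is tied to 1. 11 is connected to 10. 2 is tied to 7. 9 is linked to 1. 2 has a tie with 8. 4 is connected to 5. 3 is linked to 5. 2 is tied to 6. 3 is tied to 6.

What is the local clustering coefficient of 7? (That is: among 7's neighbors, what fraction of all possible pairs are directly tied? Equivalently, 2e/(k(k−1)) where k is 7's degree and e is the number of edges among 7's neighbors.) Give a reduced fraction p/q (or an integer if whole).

7's neighbors: 2 and 3 (k = 2).
Possible neighbor pairs: C(2,2) = 1. Edges among them: none → e = 0.
Clustering(7) = 0/1.

0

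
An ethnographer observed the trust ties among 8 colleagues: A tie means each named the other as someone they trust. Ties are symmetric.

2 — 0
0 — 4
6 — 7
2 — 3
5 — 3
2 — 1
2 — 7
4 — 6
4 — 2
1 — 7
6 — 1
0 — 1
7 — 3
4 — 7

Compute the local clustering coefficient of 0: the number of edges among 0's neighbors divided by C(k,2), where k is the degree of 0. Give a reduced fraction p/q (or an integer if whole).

0's neighbors: 1, 2, and 4 (k = 3).
Possible neighbor pairs: C(3,2) = 3. Edges among them: 1–2, 2–4 → e = 2.
Clustering(0) = 2/3.

2/3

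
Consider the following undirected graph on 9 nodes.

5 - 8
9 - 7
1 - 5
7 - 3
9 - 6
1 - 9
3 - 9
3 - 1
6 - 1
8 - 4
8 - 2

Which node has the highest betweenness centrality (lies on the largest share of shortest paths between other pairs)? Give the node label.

1

Unnormalized betweenness of each node: 1:33/2, 2:0, 3:5/2, 4:0, 5:15, 6:0, 7:0, 8:13, 9:4.
1 has the largest value, 33/2, making it the main broker — the node through which the most shortest paths run.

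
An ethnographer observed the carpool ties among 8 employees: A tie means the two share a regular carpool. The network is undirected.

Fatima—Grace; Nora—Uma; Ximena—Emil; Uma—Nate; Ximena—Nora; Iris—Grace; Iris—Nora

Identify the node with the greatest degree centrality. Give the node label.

Nora

Degrees — Emil:1, Fatima:1, Grace:2, Iris:2, Nate:1, Nora:3, Uma:2, Ximena:2.
The maximum is 3, attained only by Nora.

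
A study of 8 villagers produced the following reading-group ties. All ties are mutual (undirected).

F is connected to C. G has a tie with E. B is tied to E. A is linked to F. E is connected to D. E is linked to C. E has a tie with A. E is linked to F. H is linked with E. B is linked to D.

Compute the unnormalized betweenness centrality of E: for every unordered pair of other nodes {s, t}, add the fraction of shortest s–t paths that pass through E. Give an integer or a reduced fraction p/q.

Pairs whose geodesics pass through E — A–G: 1; A–H: 1; A–D: 1; A–C: 1/2; A–B: 1; G–H: 1; G–D: 1; G–C: 1; G–B: 1; G–F: 1; H–D: 1; H–C: 1; H–B: 1; H–F: 1 … (+4 more pairs).
All other pairs contribute 0.
Summing the contributions gives betweenness(E) = 35/2.

35/2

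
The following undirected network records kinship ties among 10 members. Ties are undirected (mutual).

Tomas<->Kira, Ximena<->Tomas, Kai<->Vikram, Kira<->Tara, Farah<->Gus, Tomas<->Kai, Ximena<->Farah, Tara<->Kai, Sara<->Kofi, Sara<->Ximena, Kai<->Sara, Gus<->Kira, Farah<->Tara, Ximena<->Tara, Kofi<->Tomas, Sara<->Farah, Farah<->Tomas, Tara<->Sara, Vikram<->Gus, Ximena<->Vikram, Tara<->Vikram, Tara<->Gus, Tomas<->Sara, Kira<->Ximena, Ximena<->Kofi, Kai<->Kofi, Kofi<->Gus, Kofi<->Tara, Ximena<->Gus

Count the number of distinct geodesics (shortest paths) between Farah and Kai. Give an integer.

The shortest distance is 2. The length-2 paths are: Farah–Tomas–Kai; Farah–Tara–Kai; Farah–Sara–Kai.
That gives 3 distinct shortest paths.

3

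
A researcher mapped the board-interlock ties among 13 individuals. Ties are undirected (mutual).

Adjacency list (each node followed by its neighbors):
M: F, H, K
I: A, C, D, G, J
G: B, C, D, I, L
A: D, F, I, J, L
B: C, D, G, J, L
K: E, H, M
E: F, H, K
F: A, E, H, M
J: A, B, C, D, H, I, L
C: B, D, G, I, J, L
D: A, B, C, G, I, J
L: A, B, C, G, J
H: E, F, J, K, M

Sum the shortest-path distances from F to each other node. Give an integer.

23

Distances from F: A:1, B:3, C:3, D:2, E:1, G:3, H:1, I:2, J:2, K:2, L:2, M:1.
Sum = 1 + 3 + 3 + 2 + 1 + 3 + 1 + 2 + 2 + 2 + 2 + 1 = 23.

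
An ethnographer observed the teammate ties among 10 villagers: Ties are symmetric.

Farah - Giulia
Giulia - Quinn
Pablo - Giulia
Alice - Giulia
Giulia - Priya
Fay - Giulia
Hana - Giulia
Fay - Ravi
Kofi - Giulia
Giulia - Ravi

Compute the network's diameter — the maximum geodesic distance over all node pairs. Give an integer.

Eccentricity of each node (its greatest distance to any other): Alice:2, Farah:2, Fay:2, Giulia:1, Hana:2, Kofi:2, Pablo:2, Priya:2, Quinn:2, Ravi:2.
The maximum eccentricity is 2, realized for instance by the pair Priya–Hana via Priya – Giulia – Hana. So the diameter is 2.

2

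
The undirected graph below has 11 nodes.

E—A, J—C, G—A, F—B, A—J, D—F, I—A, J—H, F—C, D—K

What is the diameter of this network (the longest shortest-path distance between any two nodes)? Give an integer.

Eccentricity of each node (its greatest distance to any other): A:5, B:5, C:3, D:5, E:6, F:4, G:6, H:5, I:6, J:4, K:6.
The maximum eccentricity is 6, realized for instance by the pair I–K via I – A – J – C – F – D – K. So the diameter is 6.

6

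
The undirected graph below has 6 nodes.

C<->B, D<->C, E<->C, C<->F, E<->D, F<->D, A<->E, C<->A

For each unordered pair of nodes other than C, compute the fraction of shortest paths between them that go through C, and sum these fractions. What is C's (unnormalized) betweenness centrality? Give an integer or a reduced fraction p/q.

Pairs whose geodesics pass through C — D–A: 1/2; D–B: 1; F–A: 1; F–E: 1/2; F–B: 1; A–B: 1; E–B: 1.
All other pairs contribute 0.
Summing the contributions gives betweenness(C) = 6.

6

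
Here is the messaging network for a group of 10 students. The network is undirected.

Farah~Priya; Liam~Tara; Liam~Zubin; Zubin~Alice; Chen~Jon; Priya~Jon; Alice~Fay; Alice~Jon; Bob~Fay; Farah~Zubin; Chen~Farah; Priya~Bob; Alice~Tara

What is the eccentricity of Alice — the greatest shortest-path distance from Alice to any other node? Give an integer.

Distances from Alice: Bob:2, Chen:2, Farah:2, Fay:1, Jon:1, Liam:2, Priya:2, Tara:1, Zubin:1.
The largest is 2 (to Liam, Farah, Bob, Chen, and Priya), so the eccentricity of Alice is 2.

2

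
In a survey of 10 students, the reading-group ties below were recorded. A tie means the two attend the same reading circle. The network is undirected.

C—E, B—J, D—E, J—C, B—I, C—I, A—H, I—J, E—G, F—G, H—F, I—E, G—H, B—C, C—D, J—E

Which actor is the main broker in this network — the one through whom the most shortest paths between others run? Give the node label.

E

Unnormalized betweenness of each node: A:0, B:0, C:11/3, D:0, E:21, F:0, G:18, H:8, I:5/3, J:5/3.
E has the largest value, 21, making it the main broker — the node through which the most shortest paths run.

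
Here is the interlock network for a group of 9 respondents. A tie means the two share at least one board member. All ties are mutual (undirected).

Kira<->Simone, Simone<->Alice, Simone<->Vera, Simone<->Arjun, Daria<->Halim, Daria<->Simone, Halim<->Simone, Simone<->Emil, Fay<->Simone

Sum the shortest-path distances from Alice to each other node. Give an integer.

15

Distances from Alice: Arjun:2, Daria:2, Emil:2, Fay:2, Halim:2, Kira:2, Simone:1, Vera:2.
Sum = 2 + 2 + 2 + 2 + 2 + 2 + 1 + 2 = 15.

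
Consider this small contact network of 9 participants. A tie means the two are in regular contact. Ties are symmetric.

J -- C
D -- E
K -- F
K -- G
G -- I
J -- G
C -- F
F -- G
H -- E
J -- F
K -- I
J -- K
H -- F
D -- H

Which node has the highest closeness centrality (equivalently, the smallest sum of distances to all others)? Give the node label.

Farness (sum of distances to all others) for each node — C:17, D:20, E:20, F:11, G:14, H:14, I:20, J:14, K:14.
The smallest farness is 11, for F, so F has the highest closeness.

F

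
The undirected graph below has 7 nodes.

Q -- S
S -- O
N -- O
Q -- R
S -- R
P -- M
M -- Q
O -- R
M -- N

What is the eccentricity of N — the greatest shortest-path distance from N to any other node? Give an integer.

2

Distances from N: M:1, O:1, P:2, Q:2, R:2, S:2.
The largest is 2 (to S, R, Q, and P), so the eccentricity of N is 2.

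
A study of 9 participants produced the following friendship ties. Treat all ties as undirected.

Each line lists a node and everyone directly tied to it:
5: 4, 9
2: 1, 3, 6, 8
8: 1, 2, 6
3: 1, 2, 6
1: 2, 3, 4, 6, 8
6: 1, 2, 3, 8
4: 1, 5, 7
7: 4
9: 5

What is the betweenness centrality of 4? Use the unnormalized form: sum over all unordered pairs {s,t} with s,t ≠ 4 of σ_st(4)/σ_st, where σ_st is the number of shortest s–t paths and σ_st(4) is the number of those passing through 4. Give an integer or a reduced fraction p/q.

17

Pairs whose geodesics pass through 4 — 6–9: 1; 6–7: 1; 6–5: 1; 3–9: 1; 3–7: 1; 3–5: 1; 2–9: 1; 2–7: 1; 2–5: 1; 1–9: 1; 1–7: 1; 1–5: 1; 8–9: 1; 8–7: 1 … (+3 more pairs).
All other pairs contribute 0.
Summing the contributions gives betweenness(4) = 17.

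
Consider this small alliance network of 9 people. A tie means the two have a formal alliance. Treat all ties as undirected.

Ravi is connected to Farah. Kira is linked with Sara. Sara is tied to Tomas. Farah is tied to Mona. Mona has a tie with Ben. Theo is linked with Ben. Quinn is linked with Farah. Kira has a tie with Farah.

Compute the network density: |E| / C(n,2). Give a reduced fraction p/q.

There are 8 edges and 9 nodes, so the maximum possible is C(9,2) = 36.
Density = 8/36 = 2/9.

2/9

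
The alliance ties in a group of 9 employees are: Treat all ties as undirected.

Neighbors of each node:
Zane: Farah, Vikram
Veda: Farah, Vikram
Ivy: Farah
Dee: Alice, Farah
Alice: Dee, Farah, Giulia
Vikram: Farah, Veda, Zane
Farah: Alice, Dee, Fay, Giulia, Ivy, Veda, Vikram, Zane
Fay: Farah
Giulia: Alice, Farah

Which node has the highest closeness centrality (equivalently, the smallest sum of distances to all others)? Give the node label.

Farah

Farness (sum of distances to all others) for each node — Alice:13, Dee:14, Farah:8, Fay:15, Giulia:14, Ivy:15, Veda:14, Vikram:13, Zane:14.
The smallest farness is 8, for Farah, so Farah has the highest closeness.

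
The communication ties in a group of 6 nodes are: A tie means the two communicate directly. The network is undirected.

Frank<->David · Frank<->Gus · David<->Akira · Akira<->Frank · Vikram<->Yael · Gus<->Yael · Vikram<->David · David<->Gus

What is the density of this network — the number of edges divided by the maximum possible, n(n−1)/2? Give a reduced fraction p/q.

8/15

There are 8 edges and 6 nodes, so the maximum possible is C(6,2) = 15.
Density = 8/15.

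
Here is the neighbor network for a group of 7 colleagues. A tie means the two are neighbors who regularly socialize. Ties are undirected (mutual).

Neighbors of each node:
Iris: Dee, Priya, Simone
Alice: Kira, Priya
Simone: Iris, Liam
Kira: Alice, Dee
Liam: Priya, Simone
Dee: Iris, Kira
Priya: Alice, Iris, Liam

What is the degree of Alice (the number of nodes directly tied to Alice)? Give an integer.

2

Alice is directly tied to Kira and Priya. That is 2 neighbors, so the degree of Alice is 2.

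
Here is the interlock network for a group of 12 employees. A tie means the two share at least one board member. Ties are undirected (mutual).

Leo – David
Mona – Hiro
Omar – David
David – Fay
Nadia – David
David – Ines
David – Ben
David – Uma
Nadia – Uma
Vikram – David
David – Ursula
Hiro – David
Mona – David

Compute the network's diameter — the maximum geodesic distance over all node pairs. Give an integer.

Eccentricity of each node (its greatest distance to any other): Ben:2, David:1, Fay:2, Hiro:2, Ines:2, Leo:2, Mona:2, Nadia:2, Omar:2, Uma:2, Ursula:2, Vikram:2.
The maximum eccentricity is 2, realized for instance by the pair Fay–Uma via Fay – David – Uma. So the diameter is 2.

2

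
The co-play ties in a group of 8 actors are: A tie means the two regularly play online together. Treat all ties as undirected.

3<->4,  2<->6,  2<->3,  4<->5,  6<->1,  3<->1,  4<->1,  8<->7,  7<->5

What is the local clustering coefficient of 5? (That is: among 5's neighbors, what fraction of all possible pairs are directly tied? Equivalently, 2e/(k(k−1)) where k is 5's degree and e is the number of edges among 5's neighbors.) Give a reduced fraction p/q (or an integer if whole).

0

5's neighbors: 4 and 7 (k = 2).
Possible neighbor pairs: C(2,2) = 1. Edges among them: none → e = 0.
Clustering(5) = 0/1.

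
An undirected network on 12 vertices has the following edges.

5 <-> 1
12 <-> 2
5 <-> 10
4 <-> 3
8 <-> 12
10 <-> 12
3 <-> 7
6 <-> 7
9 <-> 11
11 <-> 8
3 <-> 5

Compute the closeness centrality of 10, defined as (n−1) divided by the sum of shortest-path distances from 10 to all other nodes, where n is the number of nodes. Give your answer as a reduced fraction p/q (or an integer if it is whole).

11/27

Distances from 10: 1:2, 2:2, 3:2, 4:3, 5:1, 6:4, 7:3, 8:2, 9:4, 11:3, 12:1. Sum = 27.
n = 12, so closeness = 11/27.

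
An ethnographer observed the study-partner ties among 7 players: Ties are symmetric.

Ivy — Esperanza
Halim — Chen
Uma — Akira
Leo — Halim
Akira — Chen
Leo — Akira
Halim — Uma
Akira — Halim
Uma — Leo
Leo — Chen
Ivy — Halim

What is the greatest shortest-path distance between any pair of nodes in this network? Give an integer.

3

Eccentricity of each node (its greatest distance to any other): Akira:3, Chen:3, Esperanza:3, Halim:2, Ivy:2, Leo:3, Uma:3.
The maximum eccentricity is 3, realized for instance by the pair Akira–Esperanza via Akira – Halim – Ivy – Esperanza. So the diameter is 3.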